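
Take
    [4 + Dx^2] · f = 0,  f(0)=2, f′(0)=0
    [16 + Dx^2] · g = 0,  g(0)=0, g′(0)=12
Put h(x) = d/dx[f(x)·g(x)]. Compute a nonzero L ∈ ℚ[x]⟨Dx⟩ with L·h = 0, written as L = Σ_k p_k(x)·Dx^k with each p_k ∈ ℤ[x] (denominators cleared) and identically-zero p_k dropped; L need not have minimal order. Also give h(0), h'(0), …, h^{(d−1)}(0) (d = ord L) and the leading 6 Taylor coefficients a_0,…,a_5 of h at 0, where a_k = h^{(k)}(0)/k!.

f: a_k = 2, 0, -4, 0, 4/3, 0, …
g: a_k = 0, 12, 0, -32, 0, 128/5, …
L₀ := L_f ⊗_s L_g (sym. prod.), ord ≤ 4.
h₀' ⇒ L via d/dx closure of L₀.
L = 144 + 40·Dx^2 + Dx^4  (order 4).
h: a_k = 24, 0, -336, 0, 976, 0, …
ICs: h(0) = 24, h′(0) = 0, h′′(0) = -672, h′′′(0) = 0.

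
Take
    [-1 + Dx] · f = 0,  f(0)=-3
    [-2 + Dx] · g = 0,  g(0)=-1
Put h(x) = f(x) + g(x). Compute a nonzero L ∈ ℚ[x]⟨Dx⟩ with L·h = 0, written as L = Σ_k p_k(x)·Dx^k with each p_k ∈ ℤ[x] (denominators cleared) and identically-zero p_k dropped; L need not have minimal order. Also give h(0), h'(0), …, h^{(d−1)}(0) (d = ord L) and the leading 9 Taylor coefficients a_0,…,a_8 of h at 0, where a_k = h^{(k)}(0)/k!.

f: a_k = -3, -3, -3/2, -1/2, -1/8, -1/40, -1/240, -1/1680, -1/13440, …
g: a_k = -1, -2, -2, -4/3, -2/3, -4/15, -4/45, -8/315, -2/315, …
Sum ⇒ L₀ = lclm(L_f,L_g) in ℚ(x)⟨Dx⟩.
L = 2 - 3·Dx + Dx^2  (order 2).
h: a_k = -4, -5, -7/2, -11/6, -19/24, -7/24, -67/720, -131/5040, -37/5760, …
ICs: h(0) = -4, h′(0) = -5.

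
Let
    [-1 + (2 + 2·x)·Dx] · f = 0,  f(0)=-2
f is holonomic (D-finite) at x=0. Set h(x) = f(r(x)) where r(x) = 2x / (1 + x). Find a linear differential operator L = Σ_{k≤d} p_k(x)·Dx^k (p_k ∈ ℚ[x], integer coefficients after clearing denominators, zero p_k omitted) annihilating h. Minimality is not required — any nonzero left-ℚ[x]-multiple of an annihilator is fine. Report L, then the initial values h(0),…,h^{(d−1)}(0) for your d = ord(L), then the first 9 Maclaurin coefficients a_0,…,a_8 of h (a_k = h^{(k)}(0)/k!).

L = -1 + (1 + 4·x + 3·x^2)·Dx  (order 1).
h: a_k = -2, -2, 3, -5, 37/4, -75/4, 327/8, -753/8, 14445/64, …
ICs: h(0) = -2.

f: a_k = -2, -1, 1/4, -1/8, 5/64, -7/128, 21/512, -33/1024, 429/16384, …
L₀ from L_f via x↦r, Dx↦r'^{-1}Dx.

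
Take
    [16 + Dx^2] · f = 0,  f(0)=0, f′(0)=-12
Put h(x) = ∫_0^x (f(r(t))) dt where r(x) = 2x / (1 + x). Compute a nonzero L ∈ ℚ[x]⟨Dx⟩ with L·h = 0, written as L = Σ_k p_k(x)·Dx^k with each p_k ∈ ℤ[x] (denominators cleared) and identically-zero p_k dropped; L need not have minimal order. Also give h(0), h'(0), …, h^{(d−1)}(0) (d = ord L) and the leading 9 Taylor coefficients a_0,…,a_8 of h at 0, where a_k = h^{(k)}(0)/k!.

f: a_k = 0, -12, 0, 32, 0, -128/5, 0, 1024/105, 0, …
L₀ from L_f via x↦r, Dx↦r'^{-1}Dx.
∫: right-multiply L₀ by Dx.
L = 64·Dx + (2 + 6·x + 6·x^2 + 2·x^3)·Dx^2 + (1 + 4·x + 6·x^2 + 4·x^3 + x^4)·Dx^3  (order 3).
h: a_k = 0, 0, -12, 8, 58, -744/5, 1732/15, 1560/7, -94811/105, …
ICs: h(0) = 0, h′(0) = 0, h′′(0) = -24.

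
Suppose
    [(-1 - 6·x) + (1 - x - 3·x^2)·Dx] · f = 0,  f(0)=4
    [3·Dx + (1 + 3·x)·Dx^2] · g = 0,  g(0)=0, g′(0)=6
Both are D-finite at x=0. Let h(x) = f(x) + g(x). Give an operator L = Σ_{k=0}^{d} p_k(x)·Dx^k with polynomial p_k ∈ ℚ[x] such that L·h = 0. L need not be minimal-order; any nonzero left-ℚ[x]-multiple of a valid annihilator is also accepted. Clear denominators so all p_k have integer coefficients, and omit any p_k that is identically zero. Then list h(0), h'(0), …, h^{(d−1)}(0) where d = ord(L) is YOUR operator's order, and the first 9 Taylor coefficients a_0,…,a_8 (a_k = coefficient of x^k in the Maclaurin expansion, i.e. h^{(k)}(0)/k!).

L = (270 + 1422·x + 3780·x^2 + 2916·x^3 + 2916·x^4)·Dx + (24 + 468·x + 2736·x^2 + 5616·x^3 + 5994·x^4 + 4860·x^5)·Dx^2 + (-11 - 79·x - 129·x^2 + 171·x^3 + 783·x^4 + 1377·x^5 + 972·x^6)·Dx^3  (order 3).
h: a_k = 4, 10, 7, 46, 71/2, 1286/5, 145, 10450/7, 1567/4, …
ICs: h(0) = 4, h′(0) = 10, h′′(0) = 14.

f: a_k = 4, 4, 16, 28, 76, 160, 388, 868, 2032, …
g: a_k = 0, 6, -9, 18, -81/2, 486/5, -243, 4374/7, -6561/4, …
Sum ⇒ L₀ = lclm(L_f,L_g) in ℚ(x)⟨Dx⟩.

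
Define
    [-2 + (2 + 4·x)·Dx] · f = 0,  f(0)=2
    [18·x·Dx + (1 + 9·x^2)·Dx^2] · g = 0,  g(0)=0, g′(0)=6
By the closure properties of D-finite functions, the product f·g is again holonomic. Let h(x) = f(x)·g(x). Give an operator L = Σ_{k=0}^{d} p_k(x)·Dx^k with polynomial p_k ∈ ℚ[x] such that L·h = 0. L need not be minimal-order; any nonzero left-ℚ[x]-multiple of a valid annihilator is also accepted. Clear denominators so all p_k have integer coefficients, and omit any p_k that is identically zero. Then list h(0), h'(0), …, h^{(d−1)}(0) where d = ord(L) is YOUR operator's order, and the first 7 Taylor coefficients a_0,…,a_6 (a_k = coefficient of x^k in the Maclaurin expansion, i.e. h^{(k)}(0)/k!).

L = (3 - 18·x - 9·x^2) + (-2 + 14·x + 54·x^2 + 36·x^3)·Dx + (1 + 4·x + 13·x^2 + 36·x^3 + 36·x^4)·Dx^2  (order 2).
h: a_k = 0, 12, 12, -42, -30, 2049/10, 1869/10, …
ICs: h(0) = 0, h′(0) = 12.

f: a_k = 2, 2, -1, 1, -5/4, 7/4, -21/8, …
g: a_k = 0, 6, 0, -18, 0, 486/5, 0, …
Sym-product of L_f,L_g gives L₀ (≤ ord 2).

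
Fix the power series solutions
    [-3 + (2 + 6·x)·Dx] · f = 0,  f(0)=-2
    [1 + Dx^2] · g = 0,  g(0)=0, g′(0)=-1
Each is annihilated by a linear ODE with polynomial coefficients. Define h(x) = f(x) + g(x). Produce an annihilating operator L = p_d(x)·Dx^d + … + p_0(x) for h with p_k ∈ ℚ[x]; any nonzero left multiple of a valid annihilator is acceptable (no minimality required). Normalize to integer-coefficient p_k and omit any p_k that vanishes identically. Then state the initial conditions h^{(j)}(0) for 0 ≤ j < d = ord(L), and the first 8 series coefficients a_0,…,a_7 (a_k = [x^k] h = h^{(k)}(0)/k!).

f: a_k = -2, -3, 9/4, -27/8, 405/64, -1701/128, 15309/512, -72171/1024, …
g: a_k = 0, -1, 0, 1/6, 0, -1/120, 0, 1/5040, …
f+g: L₀ = lclm(L_f,L_g), ord ≤ 1+2.
L = (-93 - 72·x - 108·x^2) + (-10 + 18·x + 216·x^2 + 216·x^3)·Dx + (-93 - 72·x - 108·x^2)·Dx^2 + (-10 + 18·x + 216·x^2 + 216·x^3)·Dx^3  (order 3).
h: a_k = -2, -4, 9/4, -77/24, 405/64, -25531/1920, 15309/512, -22733801/322560, …
ICs: h(0) = -2, h′(0) = -4, h′′(0) = 9/2.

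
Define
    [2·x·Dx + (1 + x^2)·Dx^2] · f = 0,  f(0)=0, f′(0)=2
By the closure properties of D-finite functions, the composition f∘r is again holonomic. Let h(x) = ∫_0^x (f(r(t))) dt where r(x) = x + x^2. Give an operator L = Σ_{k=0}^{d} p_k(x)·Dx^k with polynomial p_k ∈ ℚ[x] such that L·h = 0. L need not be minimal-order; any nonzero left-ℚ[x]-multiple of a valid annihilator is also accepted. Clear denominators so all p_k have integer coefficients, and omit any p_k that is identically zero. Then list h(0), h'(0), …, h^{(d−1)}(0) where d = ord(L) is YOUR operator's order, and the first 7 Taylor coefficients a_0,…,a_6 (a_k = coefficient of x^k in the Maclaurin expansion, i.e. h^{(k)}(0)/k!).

f: a_k = 0, 2, 0, -2/3, 0, 2/5, 0, …
Change of var in L_f (x↦r) gives L₀.
h=∫h₀ ⇒ L = L₀·Dx.
L = (-2 + 2·x + 8·x^2 + 12·x^3 + 6·x^4)·Dx^2 + (1 + 2·x + x^2 + 4·x^3 + 5·x^4 + 2·x^5)·Dx^3  (order 3).
h: a_k = 0, 0, 1, 2/3, -1/6, -2/5, -4/15, …
ICs: h(0) = 0, h′(0) = 0, h′′(0) = 2.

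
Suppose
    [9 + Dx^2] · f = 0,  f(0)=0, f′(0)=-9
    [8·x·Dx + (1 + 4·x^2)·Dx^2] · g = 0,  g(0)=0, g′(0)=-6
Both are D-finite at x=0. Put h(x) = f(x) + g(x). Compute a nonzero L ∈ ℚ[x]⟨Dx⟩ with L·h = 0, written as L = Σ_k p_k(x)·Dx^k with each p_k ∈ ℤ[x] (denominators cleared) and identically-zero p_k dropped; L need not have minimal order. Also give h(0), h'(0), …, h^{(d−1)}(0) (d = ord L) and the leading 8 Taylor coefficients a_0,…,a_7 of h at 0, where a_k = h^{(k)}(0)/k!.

L = (-2808·x + 19008·x^3 + 10368·x^5)·Dx + (9 + 1548·x^2 + 7344·x^4 + 5184·x^6)·Dx^2 + (-312·x + 2112·x^3 + 1152·x^5)·Dx^3 + (1 + 172·x^2 + 816·x^4 + 576·x^6)·Dx^4  (order 4).
h: a_k = 0, -15, 0, 43/2, 0, -1011/40, 0, 31449/560, …
ICs: h(0) = 0, h′(0) = -15, h′′(0) = 0, h′′′(0) = 129.

f: a_k = 0, -9, 0, 27/2, 0, -243/40, 0, 729/560, …
g: a_k = 0, -6, 0, 8, 0, -96/5, 0, 384/7, …
Weyl lclm of L_f,L_g ⇒ L₀ (ord ≤ 4).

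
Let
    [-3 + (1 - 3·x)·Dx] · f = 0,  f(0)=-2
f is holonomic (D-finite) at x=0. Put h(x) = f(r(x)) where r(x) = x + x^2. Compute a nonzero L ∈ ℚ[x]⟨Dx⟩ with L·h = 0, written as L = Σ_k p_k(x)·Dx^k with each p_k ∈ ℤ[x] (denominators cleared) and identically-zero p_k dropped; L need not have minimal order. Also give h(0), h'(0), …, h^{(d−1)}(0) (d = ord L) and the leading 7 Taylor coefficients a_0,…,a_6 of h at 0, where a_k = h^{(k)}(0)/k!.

L = (3 + 6·x) + (-1 + 3·x + 3·x^2)·Dx  (order 1).
h: a_k = -2, -6, -24, -90, -342, -1296, -4914, …
ICs: h(0) = -2.

f: a_k = -2, -6, -18, -54, -162, -486, -1458, …
f∘r: x↦r, Dx↦Dx/r' in L_f ⇒ L₀.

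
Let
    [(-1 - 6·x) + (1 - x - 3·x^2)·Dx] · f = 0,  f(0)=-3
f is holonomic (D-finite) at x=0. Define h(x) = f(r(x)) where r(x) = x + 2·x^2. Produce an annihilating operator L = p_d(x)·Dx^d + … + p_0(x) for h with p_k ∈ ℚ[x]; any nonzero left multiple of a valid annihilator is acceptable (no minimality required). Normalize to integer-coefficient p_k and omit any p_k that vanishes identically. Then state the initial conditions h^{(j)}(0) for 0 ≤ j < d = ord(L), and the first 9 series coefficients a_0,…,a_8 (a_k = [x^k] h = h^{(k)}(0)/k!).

f: a_k = -3, -3, -12, -21, -57, -120, -291, -651, -1524, …
h₀=f(r): pull back L_f along r ⇒ L₀.
L = (1 + 10·x + 36·x^2 + 48·x^3) + (-1 + x + 5·x^2 + 12·x^3 + 12·x^4)·Dx  (order 1).
h: a_k = -3, -3, -18, -69, -231, -828, -3027, -10767, -38610, …
ICs: h(0) = -3.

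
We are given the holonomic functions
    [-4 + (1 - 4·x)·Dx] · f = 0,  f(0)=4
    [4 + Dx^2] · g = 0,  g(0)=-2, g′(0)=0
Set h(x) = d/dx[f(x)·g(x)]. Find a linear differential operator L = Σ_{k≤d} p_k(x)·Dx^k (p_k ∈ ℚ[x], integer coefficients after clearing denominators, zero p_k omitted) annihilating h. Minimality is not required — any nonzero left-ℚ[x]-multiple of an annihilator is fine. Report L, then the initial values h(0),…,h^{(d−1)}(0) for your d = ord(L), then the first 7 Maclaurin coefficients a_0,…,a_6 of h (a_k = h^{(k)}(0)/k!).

f: a_k = 4, 16, 64, 256, 1024, 4096, 16384, …
g: a_k = -2, 0, 4, 0, -4/3, 0, 8/45, …
L₀ := L_f ⊗_s L_g (sym. prod.), ord ≤ 2.
h₀' ⇒ L via d/dx closure of L₀.
L = (-28 - 32·x + 64·x^2) + (-8 + 32·x)·Dx + (1 - 8·x + 16·x^2)·Dx^2  (order 2).
h: a_k = -32, -224, -1344, -21568/3, -107840/3, -2588096/15, -36233344/45, …
ICs: h(0) = -32, h′(0) = -224.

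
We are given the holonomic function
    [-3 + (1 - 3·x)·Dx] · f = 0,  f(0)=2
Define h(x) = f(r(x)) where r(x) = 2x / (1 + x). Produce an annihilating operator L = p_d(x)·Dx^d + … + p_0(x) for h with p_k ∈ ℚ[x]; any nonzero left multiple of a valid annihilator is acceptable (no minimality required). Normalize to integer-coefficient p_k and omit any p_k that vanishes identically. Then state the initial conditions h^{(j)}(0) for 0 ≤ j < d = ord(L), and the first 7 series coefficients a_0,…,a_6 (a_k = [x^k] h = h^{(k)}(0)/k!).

f: a_k = 2, 6, 18, 54, 162, 486, 1458, …
Substitute x→r, Dx→(1/r')Dx; clear ⇒ L₀.
L = 6 + (-1 + 4·x + 5·x^2)·Dx  (order 1).
h: a_k = 2, 12, 60, 300, 1500, 7500, 37500, …
ICs: h(0) = 2.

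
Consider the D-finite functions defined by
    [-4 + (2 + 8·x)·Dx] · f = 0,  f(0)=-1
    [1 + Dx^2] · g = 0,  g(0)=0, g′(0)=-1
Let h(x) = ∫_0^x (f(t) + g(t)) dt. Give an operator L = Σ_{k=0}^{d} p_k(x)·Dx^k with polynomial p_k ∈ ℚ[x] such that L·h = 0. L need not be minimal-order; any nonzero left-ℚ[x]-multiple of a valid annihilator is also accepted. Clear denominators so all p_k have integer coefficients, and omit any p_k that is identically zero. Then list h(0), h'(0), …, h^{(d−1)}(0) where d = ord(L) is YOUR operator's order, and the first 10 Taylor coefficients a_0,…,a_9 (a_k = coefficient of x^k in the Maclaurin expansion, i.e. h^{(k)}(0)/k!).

f: a_k = -1, -2, 2, -4, 10, -28, 84, -264, 858, -2860, …
g: a_k = 0, -1, 0, 1/6, 0, -1/120, 0, 1/5040, 0, -1/362880, …
Sum ⇒ L₀ = lclm(L_f,L_g) in ℚ(x)⟨Dx⟩.
Integrate: L := L₀·Dx.
L = (-26 - 16·x - 32·x^2)·Dx + (-3 - 4·x + 48·x^2 + 64·x^3)·Dx^2 + (-26 - 16·x - 32·x^2)·Dx^3 + (-3 - 4·x + 48·x^2 + 64·x^3)·Dx^4  (order 4).
h: a_k = 0, -1, -3/2, 2/3, -23/24, 2, -3361/720, 12, -1330559/40320, 286/3, …
ICs: h(0) = 0, h′(0) = -1, h′′(0) = -3, h′′′(0) = 4.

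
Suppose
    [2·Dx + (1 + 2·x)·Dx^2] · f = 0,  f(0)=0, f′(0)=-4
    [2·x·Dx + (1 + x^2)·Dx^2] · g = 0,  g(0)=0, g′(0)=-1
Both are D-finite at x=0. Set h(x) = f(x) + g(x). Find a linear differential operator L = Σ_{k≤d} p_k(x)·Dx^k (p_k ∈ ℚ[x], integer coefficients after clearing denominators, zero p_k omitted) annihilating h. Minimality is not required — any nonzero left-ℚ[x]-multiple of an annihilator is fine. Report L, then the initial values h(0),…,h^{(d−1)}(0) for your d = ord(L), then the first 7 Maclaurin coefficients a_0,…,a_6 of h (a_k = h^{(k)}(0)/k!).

f: a_k = 0, -4, 4, -16/3, 8, -64/5, 64/3, …
g: a_k = 0, -1, 0, 1/3, 0, -1/5, 0, …
Sum ⇒ L₀ = lclm(L_f,L_g) in ℚ(x)⟨Dx⟩.
L = (-2 - 12·x + 6·x^2 + 4·x^3)·Dx + (-5 - 4·x - 9·x^2 + 12·x^3 + 8·x^4)·Dx^2 + (-1 - x + 2·x^2 + x^3 + 3·x^4 + 2·x^5)·Dx^3  (order 3).
h: a_k = 0, -5, 4, -5, 8, -13, 64/3, …
ICs: h(0) = 0, h′(0) = -5, h′′(0) = 8.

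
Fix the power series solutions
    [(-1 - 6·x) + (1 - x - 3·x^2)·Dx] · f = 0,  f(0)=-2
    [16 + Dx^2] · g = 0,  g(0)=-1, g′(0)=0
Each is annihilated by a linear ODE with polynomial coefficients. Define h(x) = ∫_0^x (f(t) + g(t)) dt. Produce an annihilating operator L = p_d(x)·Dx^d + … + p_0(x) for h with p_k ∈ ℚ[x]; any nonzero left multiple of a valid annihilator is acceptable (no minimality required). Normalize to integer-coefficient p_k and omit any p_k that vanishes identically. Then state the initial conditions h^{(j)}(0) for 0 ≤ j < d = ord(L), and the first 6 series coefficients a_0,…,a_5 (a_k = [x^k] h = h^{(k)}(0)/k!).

L = (464 + 2816·x + 416·x^2 + 2112·x^3 + 5760·x^4 + 6912·x^5)·Dx + (-192 + 304·x + 672·x^2 - 1312·x^3 - 1008·x^4 + 3456·x^5 + 3456·x^6)·Dx^2 + (29 + 176·x + 26·x^2 + 132·x^3 + 360·x^4 + 432·x^5)·Dx^3 + (-12 + 19·x + 42·x^2 - 82·x^3 - 63·x^4 + 216·x^5 + 216·x^6)·Dx^4  (order 4).
h: a_k = 0, -3, -1, 0, -7/2, -146/15, …
ICs: h(0) = 0, h′(0) = -3, h′′(0) = -2, h′′′(0) = 0.

f: a_k = -2, -2, -8, -14, -38, -80, …
g: a_k = -1, 0, 8, 0, -32/3, 0, …
f+g: L₀ = lclm(L_f,L_g), ord ≤ 1+2.
h=∫₀ˣh₀: take L = L₀·Dx.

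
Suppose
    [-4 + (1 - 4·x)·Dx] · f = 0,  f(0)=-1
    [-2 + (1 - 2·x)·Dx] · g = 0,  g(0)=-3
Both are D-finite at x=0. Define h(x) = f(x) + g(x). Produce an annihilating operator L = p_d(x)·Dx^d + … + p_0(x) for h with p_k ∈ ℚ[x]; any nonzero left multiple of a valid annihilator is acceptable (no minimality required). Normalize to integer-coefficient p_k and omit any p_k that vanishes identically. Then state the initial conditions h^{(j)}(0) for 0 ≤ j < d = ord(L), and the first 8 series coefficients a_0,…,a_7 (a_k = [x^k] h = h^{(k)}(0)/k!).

L = -16 + (12 - 32·x)·Dx + (-1 + 6·x - 8·x^2)·Dx^2  (order 2).
h: a_k = -4, -10, -28, -88, -304, -1120, -4288, -16768, …
ICs: h(0) = -4, h′(0) = -10.

f: a_k = -1, -4, -16, -64, -256, -1024, -4096, -16384, …
g: a_k = -3, -6, -12, -24, -48, -96, -192, -384, …
Weyl lclm of L_f,L_g ⇒ L₀ (ord ≤ 2).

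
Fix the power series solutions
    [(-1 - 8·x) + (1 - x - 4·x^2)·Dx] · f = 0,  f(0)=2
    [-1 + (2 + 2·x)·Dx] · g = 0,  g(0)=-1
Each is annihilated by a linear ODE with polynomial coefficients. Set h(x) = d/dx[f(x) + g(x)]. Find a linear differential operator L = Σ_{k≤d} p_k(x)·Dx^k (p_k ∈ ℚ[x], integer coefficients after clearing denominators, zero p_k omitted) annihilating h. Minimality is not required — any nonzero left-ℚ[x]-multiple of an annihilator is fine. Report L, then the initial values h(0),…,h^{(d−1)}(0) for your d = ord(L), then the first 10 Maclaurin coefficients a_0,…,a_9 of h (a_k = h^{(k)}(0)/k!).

f: a_k = 2, 2, 10, 18, 58, 130, 362, 882, 2330, 5858, …
g: a_k = -1, -1/2, 1/8, -1/16, 5/128, -7/256, 21/1024, -33/2048, 429/32768, -715/65536, …
f+g: L₀ = lclm(L_f,L_g), ord ≤ 1+1.
Differentiate: ansatz ord ≤ ord L₀ ⇒ L.
L = (-138 - 1110·x - 2208·x^2 - 3648·x^3 - 1920·x^4) + (-213 - 2334·x - 6429·x^2 - 12816·x^3 - 14352·x^4 - 5760·x^5)·Dx + (42 + 150·x + 246·x^2 - 598·x^3 - 2880·x^4 - 3424·x^5 - 1280·x^6)·Dx^2  (order 2).
h: a_k = 3/2, 81/4, 861/16, 7429/32, 166365/256, 1112127/512, 12644121/2048, 76349869/4096, 3455182557/65536, 19894120315/131072, …
ICs: h(0) = 3/2, h′(0) = 81/4.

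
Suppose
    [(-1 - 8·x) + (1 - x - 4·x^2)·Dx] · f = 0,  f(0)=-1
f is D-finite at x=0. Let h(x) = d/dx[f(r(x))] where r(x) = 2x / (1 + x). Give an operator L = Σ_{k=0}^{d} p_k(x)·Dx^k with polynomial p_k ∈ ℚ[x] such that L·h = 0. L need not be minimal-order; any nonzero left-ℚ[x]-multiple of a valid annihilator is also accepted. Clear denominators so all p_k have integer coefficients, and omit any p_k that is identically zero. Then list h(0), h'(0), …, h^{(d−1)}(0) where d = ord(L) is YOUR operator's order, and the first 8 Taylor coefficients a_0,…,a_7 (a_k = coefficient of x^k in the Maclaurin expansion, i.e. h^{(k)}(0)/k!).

L = (18 + 102·x + 918·x^2 + 578·x^3) + (-1 - 18·x + 306·x^3 + 289·x^4)·Dx  (order 1).
h: a_k = -2, -36, -102, -1224, -2890, -31212, -68782, -707472, …
ICs: h(0) = -2.

f: a_k = -1, -1, -5, -9, -29, -65, -181, -441, …
Substitute x→r, Dx→(1/r')Dx; clear ⇒ L₀.
h=h₀': d/dx-closure on L₀ ⇒ L.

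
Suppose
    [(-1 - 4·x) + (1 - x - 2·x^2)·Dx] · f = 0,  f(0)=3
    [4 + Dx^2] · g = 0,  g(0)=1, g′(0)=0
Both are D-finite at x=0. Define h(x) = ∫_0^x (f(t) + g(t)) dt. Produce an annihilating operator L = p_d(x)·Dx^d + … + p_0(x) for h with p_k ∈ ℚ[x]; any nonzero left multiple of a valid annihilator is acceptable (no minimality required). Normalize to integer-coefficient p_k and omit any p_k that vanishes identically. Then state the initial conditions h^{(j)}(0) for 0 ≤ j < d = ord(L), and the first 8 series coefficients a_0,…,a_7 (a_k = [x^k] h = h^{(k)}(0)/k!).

L = (68 + 304·x + 200·x^2 + 320·x^3 + 160·x^4 + 128·x^5)·Dx + (-20 + 12·x + 24·x^2 + 8·x^3 + 48·x^4 + 96·x^5 + 64·x^6)·Dx^2 + (17 + 76·x + 50·x^2 + 80·x^3 + 40·x^4 + 32·x^5)·Dx^3 + (-5 + 3·x + 6·x^2 + 2·x^3 + 12·x^4 + 24·x^5 + 16·x^6)·Dx^4  (order 4).
h: a_k = 0, 4, 3/2, 7/3, 15/4, 101/15, 21/2, 5801/315, …
ICs: h(0) = 0, h′(0) = 4, h′′(0) = 3, h′′′(0) = 14.

f: a_k = 3, 3, 9, 15, 33, 63, 129, 255, …
g: a_k = 1, 0, -2, 0, 2/3, 0, -4/45, 0, …
h₀=f+g: left-lcm gives L₀, ord ≤ 3.
∫: right-multiply L₀ by Dx.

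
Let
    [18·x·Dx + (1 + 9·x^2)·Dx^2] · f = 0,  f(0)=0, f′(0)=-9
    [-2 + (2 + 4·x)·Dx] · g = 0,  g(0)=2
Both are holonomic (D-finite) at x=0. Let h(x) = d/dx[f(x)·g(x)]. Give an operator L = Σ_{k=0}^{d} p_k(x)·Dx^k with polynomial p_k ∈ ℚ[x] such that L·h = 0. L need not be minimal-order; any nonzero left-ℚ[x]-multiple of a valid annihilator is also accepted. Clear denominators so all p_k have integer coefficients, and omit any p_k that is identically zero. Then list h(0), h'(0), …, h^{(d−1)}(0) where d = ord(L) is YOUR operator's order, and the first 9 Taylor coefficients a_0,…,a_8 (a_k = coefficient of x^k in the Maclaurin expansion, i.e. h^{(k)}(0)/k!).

f: a_k = 0, -9, 0, 27, 0, -729/5, 0, 6561/7, 0, …
g: a_k = 2, 2, -1, 1, -5/4, 7/4, -21/8, 33/8, -429/64, …
Product ⇒ symmetric product L₀, ord ≤ 2.
h=h₀': d/dx-closure on L₀ ⇒ L.
L = (5 + 60·x - 84·x^2 - 324·x^3 - 81·x^4) + (8 + 58·x + 18·x^2 - 618·x^3 - 1134·x^4 - 324·x^5)·Dx + (1 - 2·x - 14·x^2 - 54·x^3 - 219·x^4 - 324·x^5 - 108·x^6)·Dx^2  (order 2).
h: a_k = -18, -36, 189, 180, -6147/4, -16821/10, 562869/40, 486891/35, -55994733/448, …
ICs: h(0) = -18, h′(0) = -36.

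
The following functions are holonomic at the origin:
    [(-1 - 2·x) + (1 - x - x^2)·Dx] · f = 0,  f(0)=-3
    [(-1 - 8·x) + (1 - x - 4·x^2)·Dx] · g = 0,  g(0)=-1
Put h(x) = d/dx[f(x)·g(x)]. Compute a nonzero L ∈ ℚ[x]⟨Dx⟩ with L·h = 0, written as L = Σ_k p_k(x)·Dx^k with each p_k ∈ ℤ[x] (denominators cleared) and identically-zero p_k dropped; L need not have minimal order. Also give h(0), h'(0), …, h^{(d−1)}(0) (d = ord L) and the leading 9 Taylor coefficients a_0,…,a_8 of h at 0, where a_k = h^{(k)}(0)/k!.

L = (16 + 18·x - 12·x^2 - 352·x^3 + 12·x^4 + 600·x^5 + 320·x^6) + (-2 - 4·x + 39·x^2 + 8·x^3 - 140·x^4 - 21·x^5 + 140·x^6 + 64·x^7)·Dx  (order 1).
h: a_k = 6, 48, 171, 672, 2100, 6786, 20118, 60000, 172449, …
ICs: h(0) = 6.

f: a_k = -3, -3, -6, -9, -15, -24, -39, -63, -102, …
g: a_k = -1, -1, -5, -9, -29, -65, -181, -441, -1165, …
Sym-product of L_f,L_g gives L₀ (≤ ord 1).
h₀' ⇒ L via d/dx closure of L₀.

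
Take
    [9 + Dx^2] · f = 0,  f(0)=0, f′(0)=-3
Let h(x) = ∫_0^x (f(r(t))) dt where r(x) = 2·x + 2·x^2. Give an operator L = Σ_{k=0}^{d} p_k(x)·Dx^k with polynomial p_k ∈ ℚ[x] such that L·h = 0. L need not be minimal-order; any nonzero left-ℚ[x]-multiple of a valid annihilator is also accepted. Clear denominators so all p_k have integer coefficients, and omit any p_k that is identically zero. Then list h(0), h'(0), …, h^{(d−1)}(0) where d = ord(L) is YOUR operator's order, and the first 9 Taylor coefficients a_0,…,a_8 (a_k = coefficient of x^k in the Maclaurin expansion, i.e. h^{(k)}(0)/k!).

f: a_k = 0, -3, 0, 9/2, 0, -81/40, 0, 243/560, 0, …
Substitute x→r, Dx→(1/r')Dx; clear ⇒ L₀.
h=∫h₀ ⇒ L = L₀·Dx.
L = (36 + 216·x + 432·x^2 + 288·x^3)·Dx - 2·Dx^2 + (1 + 2·x)·Dx^3  (order 3).
h: a_k = 0, 0, -3, -2, 9, 108/5, 36/5, -288/7, -2592/35, …
ICs: h(0) = 0, h′(0) = 0, h′′(0) = -6.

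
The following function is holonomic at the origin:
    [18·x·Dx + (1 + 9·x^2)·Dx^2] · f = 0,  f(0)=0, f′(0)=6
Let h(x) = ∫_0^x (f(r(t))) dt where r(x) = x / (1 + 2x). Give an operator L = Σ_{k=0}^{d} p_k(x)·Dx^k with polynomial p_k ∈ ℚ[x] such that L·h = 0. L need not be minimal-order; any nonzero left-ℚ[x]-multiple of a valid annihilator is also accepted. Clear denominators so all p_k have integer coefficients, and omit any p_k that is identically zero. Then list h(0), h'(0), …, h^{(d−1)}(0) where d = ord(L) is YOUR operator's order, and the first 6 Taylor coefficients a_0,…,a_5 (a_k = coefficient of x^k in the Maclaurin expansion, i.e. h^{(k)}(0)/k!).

f: a_k = 0, 6, 0, -18, 0, 486/5, …
L₀ from L_f via x↦r, Dx↦r'^{-1}Dx.
∫: right-multiply L₀ by Dx.
L = (4 + 26·x)·Dx^2 + (1 + 4·x + 13·x^2)·Dx^3  (order 3).
h: a_k = 0, 0, 3, -4, 3/2, 12, …
ICs: h(0) = 0, h′(0) = 0, h′′(0) = 6.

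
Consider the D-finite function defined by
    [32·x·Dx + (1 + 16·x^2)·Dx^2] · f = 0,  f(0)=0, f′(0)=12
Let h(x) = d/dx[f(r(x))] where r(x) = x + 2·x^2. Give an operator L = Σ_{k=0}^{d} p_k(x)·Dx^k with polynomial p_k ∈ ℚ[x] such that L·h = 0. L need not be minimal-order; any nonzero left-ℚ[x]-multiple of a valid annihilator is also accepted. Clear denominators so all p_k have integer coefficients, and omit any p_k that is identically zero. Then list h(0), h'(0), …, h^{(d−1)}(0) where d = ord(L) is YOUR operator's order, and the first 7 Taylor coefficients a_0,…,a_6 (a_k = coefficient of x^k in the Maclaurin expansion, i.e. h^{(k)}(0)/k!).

L = (-4 + 32·x + 256·x^2 + 768·x^3 + 768·x^4) + (1 + 4·x + 16·x^2 + 128·x^3 + 320·x^4 + 256·x^5)·Dx  (order 1).
h: a_k = 12, 48, -192, -1536, -768, 33792, 122880, …
ICs: h(0) = 12.

f: a_k = 0, 12, 0, -64, 0, 3072/5, 0, …
Substitute x→r, Dx→(1/r')Dx; clear ⇒ L₀.
Derive L from L₀ (diff closure).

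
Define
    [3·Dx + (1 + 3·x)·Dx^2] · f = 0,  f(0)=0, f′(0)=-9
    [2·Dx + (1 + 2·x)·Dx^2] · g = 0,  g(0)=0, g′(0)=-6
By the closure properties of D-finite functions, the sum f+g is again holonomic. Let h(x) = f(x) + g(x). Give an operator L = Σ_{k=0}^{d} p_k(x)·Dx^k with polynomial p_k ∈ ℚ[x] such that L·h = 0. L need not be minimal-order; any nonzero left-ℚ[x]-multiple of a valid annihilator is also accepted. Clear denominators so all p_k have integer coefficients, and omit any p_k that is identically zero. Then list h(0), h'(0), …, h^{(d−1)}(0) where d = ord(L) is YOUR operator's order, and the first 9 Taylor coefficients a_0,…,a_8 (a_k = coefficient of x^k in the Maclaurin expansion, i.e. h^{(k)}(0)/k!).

f: a_k = 0, -9, 27/2, -27, 243/4, -729/5, 729/2, -6561/7, 19683/8, …
g: a_k = 0, -6, 6, -8, 12, -96/5, 32, -384/7, 96, …
f+g: L₀ = lclm(L_f,L_g), ord ≤ 2+2.
L = 12·Dx + (10 + 24·x)·Dx^2 + (1 + 5·x + 6·x^2)·Dx^3  (order 3).
h: a_k = 0, -15, 39/2, -35, 291/4, -165, 793/2, -6945/7, 20451/8, …
ICs: h(0) = 0, h′(0) = -15, h′′(0) = 39.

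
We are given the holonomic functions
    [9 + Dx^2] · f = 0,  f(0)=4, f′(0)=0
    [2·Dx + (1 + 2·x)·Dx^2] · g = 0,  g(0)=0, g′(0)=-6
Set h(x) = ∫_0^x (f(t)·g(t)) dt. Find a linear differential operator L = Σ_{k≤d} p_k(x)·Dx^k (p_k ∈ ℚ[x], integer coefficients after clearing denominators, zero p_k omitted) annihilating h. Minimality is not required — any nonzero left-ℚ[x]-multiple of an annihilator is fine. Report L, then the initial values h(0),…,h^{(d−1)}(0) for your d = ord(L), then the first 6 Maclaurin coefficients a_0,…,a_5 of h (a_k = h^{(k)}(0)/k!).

L = (63 + 1053·x + 3969·x^2 + 5832·x^3 + 2916·x^4)·Dx + (63 + 450·x + 972·x^2 + 648·x^3)·Dx^2 + (25 + 270·x + 918·x^2 + 1296·x^3 + 648·x^4)·Dx^3 + (7 + 50·x + 108·x^2 + 72·x^3)·Dx^4 + (2 + 17·x + 53·x^2 + 72·x^3 + 36·x^4)·Dx^5  (order 5).
h: a_k = 0, 0, -12, 8, 19, -12, …
ICs: h(0) = 0, h′(0) = 0, h′′(0) = -24, h′′′(0) = 48, h′′′′(0) = 456.

f: a_k = 4, 0, -18, 0, 27/2, 0, …
g: a_k = 0, -6, 6, -8, 12, -96/5, …
Sym-product of L_f,L_g gives L₀ (≤ ord 4).
Integrate: L := L₀·Dx.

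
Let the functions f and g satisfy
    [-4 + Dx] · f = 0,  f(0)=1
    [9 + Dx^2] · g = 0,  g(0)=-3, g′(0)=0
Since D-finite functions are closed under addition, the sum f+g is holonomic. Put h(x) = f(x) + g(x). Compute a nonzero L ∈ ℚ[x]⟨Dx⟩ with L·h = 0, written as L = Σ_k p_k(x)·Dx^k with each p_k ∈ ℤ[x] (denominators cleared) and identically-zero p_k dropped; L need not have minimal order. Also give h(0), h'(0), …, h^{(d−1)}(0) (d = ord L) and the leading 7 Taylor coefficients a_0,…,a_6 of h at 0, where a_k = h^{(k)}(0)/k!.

L = -36 + 9·Dx - 4·Dx^2 + Dx^3  (order 3).
h: a_k = -2, 4, 43/2, 32/3, 13/24, 128/15, 6283/720, …
ICs: h(0) = -2, h′(0) = 4, h′′(0) = 43.

f: a_k = 1, 4, 8, 32/3, 32/3, 128/15, 256/45, …
g: a_k = -3, 0, 27/2, 0, -81/8, 0, 243/80, …
Weyl lclm of L_f,L_g ⇒ L₀ (ord ≤ 3).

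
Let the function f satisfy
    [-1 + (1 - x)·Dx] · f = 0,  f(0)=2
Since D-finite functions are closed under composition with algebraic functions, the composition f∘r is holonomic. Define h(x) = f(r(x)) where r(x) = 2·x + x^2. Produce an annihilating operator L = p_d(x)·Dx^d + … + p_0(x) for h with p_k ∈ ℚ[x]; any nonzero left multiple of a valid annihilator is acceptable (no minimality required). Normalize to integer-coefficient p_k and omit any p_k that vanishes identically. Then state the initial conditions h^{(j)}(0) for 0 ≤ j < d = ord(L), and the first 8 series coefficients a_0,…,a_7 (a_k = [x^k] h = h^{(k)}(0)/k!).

f: a_k = 2, 2, 2, 2, 2, 2, 2, 2, …
Change of var in L_f (x↦r) gives L₀.
L = (2 + 2·x) + (-1 + 2·x + x^2)·Dx  (order 1).
h: a_k = 2, 4, 10, 24, 58, 140, 338, 816, …
ICs: h(0) = 2.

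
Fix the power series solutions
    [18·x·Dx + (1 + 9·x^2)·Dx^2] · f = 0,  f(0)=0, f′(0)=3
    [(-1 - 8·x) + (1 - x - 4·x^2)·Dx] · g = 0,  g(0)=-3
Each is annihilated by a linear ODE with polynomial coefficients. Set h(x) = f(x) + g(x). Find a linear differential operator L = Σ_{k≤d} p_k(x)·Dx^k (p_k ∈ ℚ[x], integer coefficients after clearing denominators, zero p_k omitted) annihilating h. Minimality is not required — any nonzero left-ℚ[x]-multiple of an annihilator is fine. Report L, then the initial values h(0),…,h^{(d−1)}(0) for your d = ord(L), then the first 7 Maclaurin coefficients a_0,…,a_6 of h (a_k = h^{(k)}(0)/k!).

L = (90 - 360·x - 6462·x^2 - 14688·x^3 - 63936·x^4 - 31104·x^6)·Dx + (-36 - 294·x - 324·x^2 - 3198·x^3 - 13680·x^4 - 46080·x^5 - 3888·x^6 - 31104·x^7)·Dx^2 + (5 + 16·x + 160·x^2 - 96·x^3 + 555·x^4 - 2304·x^5 - 4896·x^6 - 1296·x^7 - 5184·x^8)·Dx^3  (order 3).
h: a_k = -3, 0, -15, -36, -87, -732/5, -543, …
ICs: h(0) = -3, h′(0) = 0, h′′(0) = -30.

f: a_k = 0, 3, 0, -9, 0, 243/5, 0, …
g: a_k = -3, -3, -15, -27, -87, -195, -543, …
Weyl lclm of L_f,L_g ⇒ L₀ (ord ≤ 3).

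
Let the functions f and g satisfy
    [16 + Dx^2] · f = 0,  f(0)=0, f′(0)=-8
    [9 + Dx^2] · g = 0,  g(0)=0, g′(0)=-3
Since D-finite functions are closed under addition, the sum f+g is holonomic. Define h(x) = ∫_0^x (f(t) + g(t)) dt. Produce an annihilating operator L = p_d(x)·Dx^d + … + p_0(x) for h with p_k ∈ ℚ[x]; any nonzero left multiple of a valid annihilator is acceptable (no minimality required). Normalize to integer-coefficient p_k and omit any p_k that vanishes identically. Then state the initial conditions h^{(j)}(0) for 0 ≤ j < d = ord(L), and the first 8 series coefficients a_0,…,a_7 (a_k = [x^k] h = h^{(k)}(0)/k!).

L = 144·Dx + 25·Dx^3 + Dx^5  (order 5).
h: a_k = 0, 0, -11/2, 0, 155/24, 0, -2291/720, 0, …
ICs: h(0) = 0, h′(0) = 0, h′′(0) = -11, h′′′(0) = 0, h′′′′(0) = 155.

f: a_k = 0, -8, 0, 64/3, 0, -256/15, 0, 2048/315, …
g: a_k = 0, -3, 0, 9/2, 0, -81/40, 0, 243/560, …
Weyl lclm of L_f,L_g ⇒ L₀ (ord ≤ 4).
h=∫₀ˣh₀: take L = L₀·Dx.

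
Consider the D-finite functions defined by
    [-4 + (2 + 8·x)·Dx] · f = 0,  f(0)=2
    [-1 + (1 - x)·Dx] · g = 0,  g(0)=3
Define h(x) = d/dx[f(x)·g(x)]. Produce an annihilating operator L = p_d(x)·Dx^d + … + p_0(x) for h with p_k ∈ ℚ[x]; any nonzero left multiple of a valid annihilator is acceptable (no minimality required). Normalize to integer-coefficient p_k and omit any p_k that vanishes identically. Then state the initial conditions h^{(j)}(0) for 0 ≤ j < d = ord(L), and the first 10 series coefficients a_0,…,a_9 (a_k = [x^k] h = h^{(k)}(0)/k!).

L = (2 + 36·x + 12·x^2) + (-3 - 11·x + 6·x^2 + 8·x^3)·Dx  (order 1).
h: a_k = 18, 12, 90, -120, 690, -2196, 8526, -31440, 119070, -451140, …
ICs: h(0) = 18.

f: a_k = 2, 4, -4, 8, -20, 56, -168, 528, -1716, 5720, …
g: a_k = 3, 3, 3, 3, 3, 3, 3, 3, 3, 3, …
h₀=f·g: eliminate ⇒ L₀, order ≤ 1·1.
h₀' ⇒ L via d/dx closure of L₀.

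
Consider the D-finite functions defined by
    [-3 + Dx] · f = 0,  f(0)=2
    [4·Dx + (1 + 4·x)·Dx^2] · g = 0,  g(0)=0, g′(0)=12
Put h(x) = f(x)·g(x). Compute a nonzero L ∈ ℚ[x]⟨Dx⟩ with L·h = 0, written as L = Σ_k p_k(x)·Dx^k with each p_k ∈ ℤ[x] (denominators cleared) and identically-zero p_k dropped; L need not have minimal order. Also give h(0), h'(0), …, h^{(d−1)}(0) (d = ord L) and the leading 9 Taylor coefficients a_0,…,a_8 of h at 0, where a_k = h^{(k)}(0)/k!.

f: a_k = 2, 6, 9, 9, 27/4, 81/20, 81/40, 243/280, 729/2240, …
g: a_k = 0, 12, -24, 64, -192, 3072/5, -2048, 49152/7, -24576, …
Product ⇒ symmetric product L₀, ord ≤ 2.
L = (-3 + 36·x) + (-2 - 24·x)·Dx + (1 + 4·x)·Dx^2  (order 2).
h: a_k = 0, 24, 24, 92, -108, 2589/5, -1675, 414129/70, -209991/10, …
ICs: h(0) = 0, h′(0) = 24.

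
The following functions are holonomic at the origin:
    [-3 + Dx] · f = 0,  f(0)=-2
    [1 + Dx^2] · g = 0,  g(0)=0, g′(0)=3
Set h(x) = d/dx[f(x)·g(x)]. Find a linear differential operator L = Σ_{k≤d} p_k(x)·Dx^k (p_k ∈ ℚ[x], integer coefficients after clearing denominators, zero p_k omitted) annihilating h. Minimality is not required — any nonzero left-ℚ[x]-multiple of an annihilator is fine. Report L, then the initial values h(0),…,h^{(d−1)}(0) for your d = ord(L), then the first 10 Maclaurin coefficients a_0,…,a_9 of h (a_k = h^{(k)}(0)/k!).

L = 10 - 6·Dx + Dx^2  (order 2).
h: a_k = -6, -36, -78, -96, -79, -234/5, -307/15, -32/5, -481/420, 79/630, …
ICs: h(0) = -6, h′(0) = -36.

f: a_k = -2, -6, -9, -9, -27/4, -81/20, -81/40, -243/280, -729/2240, -243/2240, …
g: a_k = 0, 3, 0, -1/2, 0, 1/40, 0, -1/1680, 0, 1/120960, …
h₀=f·g: eliminate ⇒ L₀, order ≤ 1·2.
h₀' ⇒ L via d/dx closure of L₀.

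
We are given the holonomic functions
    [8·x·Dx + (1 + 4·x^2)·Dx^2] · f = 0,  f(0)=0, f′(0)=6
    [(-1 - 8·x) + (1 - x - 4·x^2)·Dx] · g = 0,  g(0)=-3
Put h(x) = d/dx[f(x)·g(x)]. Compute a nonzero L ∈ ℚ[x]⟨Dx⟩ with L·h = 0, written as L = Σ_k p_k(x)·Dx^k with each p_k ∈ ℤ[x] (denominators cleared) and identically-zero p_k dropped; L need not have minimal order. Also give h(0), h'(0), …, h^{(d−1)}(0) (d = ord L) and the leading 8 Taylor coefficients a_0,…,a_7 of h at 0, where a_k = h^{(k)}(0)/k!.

f: a_k = 0, 6, 0, -8, 0, 96/5, 0, -384/7, …
g: a_k = -3, -3, -15, -27, -87, -195, -543, -1323, …
L₀ := L_f ⊗_s L_g (sym. prod.), ord ≤ 2.
h₀' ⇒ L via d/dx closure of L₀.
L = (14 + 408·x^2 + 384·x^3 + 2304·x^4) + (4 + 34·x + 48·x^2 + 280·x^3 + 384·x^4 + 1536·x^5)·Dx + (-1 - 11·x^2 + 16·x^3 + 20·x^4 + 64·x^5 + 192·x^6)·Dx^2  (order 2).
h: a_k = -18, -36, -198, -552, -2298, -30348/5, -18798, -1884912/35, …
ICs: h(0) = -18, h′(0) = -36.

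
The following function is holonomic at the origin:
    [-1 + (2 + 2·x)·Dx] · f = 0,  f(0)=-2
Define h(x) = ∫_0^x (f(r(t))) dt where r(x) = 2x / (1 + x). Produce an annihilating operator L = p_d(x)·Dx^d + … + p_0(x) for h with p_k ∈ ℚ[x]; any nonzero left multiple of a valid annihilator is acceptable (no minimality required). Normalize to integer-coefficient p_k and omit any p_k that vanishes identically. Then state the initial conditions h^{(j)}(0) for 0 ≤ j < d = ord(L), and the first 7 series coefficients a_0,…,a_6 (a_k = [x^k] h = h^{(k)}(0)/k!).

f: a_k = -2, -1, 1/4, -1/8, 5/64, -7/128, 21/512, …
L₀ from L_f via x↦r, Dx↦r'^{-1}Dx.
h=∫₀ˣh₀: take L = L₀·Dx.
L = -Dx + (1 + 4·x + 3·x^2)·Dx^2  (order 2).
h: a_k = 0, -2, -1, 1, -5/4, 37/20, -25/8, …
ICs: h(0) = 0, h′(0) = -2.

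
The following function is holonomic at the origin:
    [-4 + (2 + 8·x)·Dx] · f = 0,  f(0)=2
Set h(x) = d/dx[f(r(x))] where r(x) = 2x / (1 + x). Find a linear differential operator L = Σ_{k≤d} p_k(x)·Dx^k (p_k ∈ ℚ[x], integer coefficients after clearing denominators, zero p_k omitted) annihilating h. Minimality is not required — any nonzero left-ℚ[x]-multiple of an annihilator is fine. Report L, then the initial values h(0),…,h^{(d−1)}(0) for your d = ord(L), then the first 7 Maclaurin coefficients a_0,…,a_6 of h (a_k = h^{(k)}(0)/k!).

L = (-6 - 18·x) + (-1 - 10·x - 9·x^2)·Dx  (order 1).
h: a_k = 8, -48, 312, -2272, 17640, -141840, 1165080, …
ICs: h(0) = 8.

f: a_k = 2, 4, -4, 8, -20, 56, -168, …
Substitute x→r, Dx→(1/r')Dx; clear ⇒ L₀.
h₀' ⇒ L via d/dx closure of L₀.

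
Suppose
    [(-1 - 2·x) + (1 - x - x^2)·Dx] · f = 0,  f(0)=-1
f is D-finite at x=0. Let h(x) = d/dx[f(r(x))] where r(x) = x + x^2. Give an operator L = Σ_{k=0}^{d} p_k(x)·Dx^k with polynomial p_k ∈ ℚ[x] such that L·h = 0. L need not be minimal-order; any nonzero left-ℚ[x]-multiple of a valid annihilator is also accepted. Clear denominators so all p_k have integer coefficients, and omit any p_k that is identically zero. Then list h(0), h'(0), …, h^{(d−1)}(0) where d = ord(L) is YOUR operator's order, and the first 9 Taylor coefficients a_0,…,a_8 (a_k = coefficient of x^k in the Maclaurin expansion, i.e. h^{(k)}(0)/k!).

f: a_k = -1, -1, -2, -3, -5, -8, -13, -21, -34, …
Substitute x→r, Dx→(1/r')Dx; clear ⇒ L₀.
h=h₀': d/dx-closure on L₀ ⇒ L.
L = (6 + 24·x + 48·x^2 + 68·x^3 + 84·x^4 + 60·x^5 + 20·x^6) + (-1 - 3·x + 12·x^3 + 25·x^4 + 24·x^5 + 14·x^6 + 4·x^7)·Dx  (order 1).
h: a_k = -1, -6, -21, -64, -185, -516, -1393, -3688, -9612, …
ICs: h(0) = -1.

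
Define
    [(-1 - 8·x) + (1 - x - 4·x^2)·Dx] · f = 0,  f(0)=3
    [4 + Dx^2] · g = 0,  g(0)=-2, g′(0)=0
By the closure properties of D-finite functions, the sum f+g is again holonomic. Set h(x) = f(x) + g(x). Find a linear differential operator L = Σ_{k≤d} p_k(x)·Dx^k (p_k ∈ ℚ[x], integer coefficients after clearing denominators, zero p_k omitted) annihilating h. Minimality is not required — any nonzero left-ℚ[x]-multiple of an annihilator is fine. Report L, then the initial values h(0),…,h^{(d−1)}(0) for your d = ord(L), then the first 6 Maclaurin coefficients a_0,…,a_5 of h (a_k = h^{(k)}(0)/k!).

L = (116 + 1008·x + 968·x^2 + 2688·x^3 + 640·x^4 + 1024·x^5) + (-28 - 4·x + 8·x^2 + 200·x^3 + 480·x^4 + 384·x^5 + 512·x^6)·Dx + (29 + 252·x + 242·x^2 + 672·x^3 + 160·x^4 + 256·x^5)·Dx^2 + (-7 - x + 2·x^2 + 50·x^3 + 120·x^4 + 96·x^5 + 128·x^6)·Dx^3  (order 3).
h: a_k = 1, 3, 19, 27, 257/3, 195, …
ICs: h(0) = 1, h′(0) = 3, h′′(0) = 38.

f: a_k = 3, 3, 15, 27, 87, 195, …
g: a_k = -2, 0, 4, 0, -4/3, 0, …
f+g: L₀ = lclm(L_f,L_g), ord ≤ 1+2.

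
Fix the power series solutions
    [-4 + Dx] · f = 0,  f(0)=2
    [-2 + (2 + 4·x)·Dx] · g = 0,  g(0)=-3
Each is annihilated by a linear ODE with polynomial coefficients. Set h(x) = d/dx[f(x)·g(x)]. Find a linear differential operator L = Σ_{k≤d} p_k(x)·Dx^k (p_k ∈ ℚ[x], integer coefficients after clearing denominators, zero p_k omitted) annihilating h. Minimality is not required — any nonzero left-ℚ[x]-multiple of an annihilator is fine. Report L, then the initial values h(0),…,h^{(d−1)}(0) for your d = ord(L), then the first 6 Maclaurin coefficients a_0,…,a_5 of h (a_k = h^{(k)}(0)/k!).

f: a_k = 2, 8, 16, 64/3, 64/3, 256/15, …
g: a_k = -3, -3, 3/2, -3/2, 15/8, -21/8, …
h₀=f·g: eliminate ⇒ L₀, order ≤ 1·1.
Differentiate: ansatz ord ≤ ord L₀ ⇒ L.
L = (23 + 80·x + 64·x^2) + (-5 - 18·x - 16·x^2)·Dx  (order 1).
h: a_k = -30, -138, -309, -449, -1949/4, -1643/4, …
ICs: h(0) = -30.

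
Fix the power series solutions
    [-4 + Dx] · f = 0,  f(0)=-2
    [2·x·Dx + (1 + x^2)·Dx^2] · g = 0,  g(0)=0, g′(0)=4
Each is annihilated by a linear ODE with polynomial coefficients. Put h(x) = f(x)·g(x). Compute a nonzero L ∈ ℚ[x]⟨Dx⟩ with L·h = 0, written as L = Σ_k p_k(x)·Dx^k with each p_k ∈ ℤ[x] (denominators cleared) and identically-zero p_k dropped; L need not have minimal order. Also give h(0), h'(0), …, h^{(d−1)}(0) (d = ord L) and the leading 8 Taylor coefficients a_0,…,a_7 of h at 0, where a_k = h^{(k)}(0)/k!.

L = (16 - 8·x + 16·x^2) + (-8 + 2·x - 8·x^2)·Dx + (1 + x^2)·Dx^2  (order 2).
h: a_k = 0, -8, -32, -184/3, -224/3, -328/5, -416/9, -3016/105, …
ICs: h(0) = 0, h′(0) = -8.

f: a_k = -2, -8, -16, -64/3, -64/3, -256/15, -512/45, -2048/315, …
g: a_k = 0, 4, 0, -4/3, 0, 4/5, 0, -4/7, …
h₀=f·g: eliminate ⇒ L₀, order ≤ 1·2.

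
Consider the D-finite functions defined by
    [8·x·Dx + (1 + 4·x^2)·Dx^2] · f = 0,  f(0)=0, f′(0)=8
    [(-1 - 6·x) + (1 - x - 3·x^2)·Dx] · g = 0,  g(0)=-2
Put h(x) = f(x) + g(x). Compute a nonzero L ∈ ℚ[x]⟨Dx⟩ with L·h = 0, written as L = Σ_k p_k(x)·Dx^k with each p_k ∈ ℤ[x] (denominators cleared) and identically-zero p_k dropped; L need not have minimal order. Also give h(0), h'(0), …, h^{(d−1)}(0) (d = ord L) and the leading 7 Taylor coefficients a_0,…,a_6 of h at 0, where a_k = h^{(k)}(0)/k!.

f: a_k = 0, 8, 0, -32/3, 0, 128/5, 0, …
g: a_k = -2, -2, -8, -14, -38, -80, -194, …
Sum ⇒ L₀ = lclm(L_f,L_g) in ℚ(x)⟨Dx⟩.
L = (32 - 128·x - 1488·x^2 - 2880·x^3 - 8424·x^4 - 2592·x^6)·Dx + (-25 - 160·x - 214·x^2 - 1188·x^3 - 2628·x^4 - 6264·x^5 - 432·x^6 - 2592·x^7)·Dx^2 + (4 + 9·x + 54·x^2 - 66·x^3 - x^4 - 444·x^5 - 720·x^6 - 144·x^7 - 432·x^8)·Dx^3  (order 3).
h: a_k = -2, 6, -8, -74/3, -38, -272/5, -194, …
ICs: h(0) = -2, h′(0) = 6, h′′(0) = -16.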